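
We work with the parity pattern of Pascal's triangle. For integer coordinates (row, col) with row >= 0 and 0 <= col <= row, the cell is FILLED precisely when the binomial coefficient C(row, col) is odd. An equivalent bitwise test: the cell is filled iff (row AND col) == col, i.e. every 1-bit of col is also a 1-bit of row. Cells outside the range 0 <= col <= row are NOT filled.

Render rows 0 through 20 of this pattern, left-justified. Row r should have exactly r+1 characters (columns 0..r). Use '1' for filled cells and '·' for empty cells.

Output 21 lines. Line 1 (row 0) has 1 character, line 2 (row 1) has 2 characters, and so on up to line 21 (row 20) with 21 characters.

Answer: 1
11
1·1
1111
1···1
11··11
1·1·1·1
11111111
1·······1
11······11
1·1·····1·1
1111····1111
1···1···1···1
11··11··11··11
1·1·1·1·1·1·1·1
1111111111111111
1···············1
11··············11
1·1·············1·1
1111············1111
1···1···········1···1

Derivation:
r0=0: 1
r1=1: 11
r2=10: 1·1
r3=11: 1111
r4=100: 1···1
r5=101: 11··11
r6=110: 1·1·1·1
r7=111: 11111111
r8=1000: 1·······1
r9=1001: 11······11
r10=1010: 1·1·····1·1
r11=1011: 1111····1111
r12=1100: 1···1···1···1
r13=1101: 11··11··11··11
r14=1110: 1·1·1·1·1·1·1·1
r15=1111: 1111111111111111
r16=10000: 1···············1
r17=10001: 11··············11
r18=10010: 1·1·············1·1
r19=10011: 1111············1111
r20=10100: 1···1···········1···1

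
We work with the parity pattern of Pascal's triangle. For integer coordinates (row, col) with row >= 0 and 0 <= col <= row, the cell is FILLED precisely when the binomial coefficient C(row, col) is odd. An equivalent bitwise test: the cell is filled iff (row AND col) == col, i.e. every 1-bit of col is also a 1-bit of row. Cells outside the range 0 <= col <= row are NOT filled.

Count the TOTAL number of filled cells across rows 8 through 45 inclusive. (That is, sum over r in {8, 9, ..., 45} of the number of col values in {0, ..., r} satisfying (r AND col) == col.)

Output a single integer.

Answer: 330

Derivation:
r8=1000 pc1: +2 =2
r9=1001 pc2: +4 =6
r10=1010 pc2: +4 =10
r11=1011 pc3: +8 =18
r12=1100 pc2: +4 =22
r13=1101 pc3: +8 =30
r14=1110 pc3: +8 =38
r15=1111 pc4: +16 =54
r16=10000 pc1: +2 =56
r17=10001 pc2: +4 =60
r18=10010 pc2: +4 =64
r19=10011 pc3: +8 =72
r20=10100 pc2: +4 =76
r21=10101 pc3: +8 =84
r22=10110 pc3: +8 =92
r23=10111 pc4: +16 =108
r24=11000 pc2: +4 =112
r25=11001 pc3: +8 =120
r26=11010 pc3: +8 =128
r27=11011 pc4: +16 =144
r28=11100 pc3: +8 =152
r29=11101 pc4: +16 =168
r30=11110 pc4: +16 =184
r31=11111 pc5: +32 =216
r32=100000 pc1: +2 =218
r33=100001 pc2: +4 =222
r34=100010 pc2: +4 =226
r35=100011 pc3: +8 =234
r36=100100 pc2: +4 =238
r37=100101 pc3: +8 =246
r38=100110 pc3: +8 =254
r39=100111 pc4: +16 =270
r40=101000 pc2: +4 =274
r41=101001 pc3: +8 =282
r42=101010 pc3: +8 =290
r43=101011 pc4: +16 =306
r44=101100 pc3: +8 =314
r45=101101 pc4: +16 =330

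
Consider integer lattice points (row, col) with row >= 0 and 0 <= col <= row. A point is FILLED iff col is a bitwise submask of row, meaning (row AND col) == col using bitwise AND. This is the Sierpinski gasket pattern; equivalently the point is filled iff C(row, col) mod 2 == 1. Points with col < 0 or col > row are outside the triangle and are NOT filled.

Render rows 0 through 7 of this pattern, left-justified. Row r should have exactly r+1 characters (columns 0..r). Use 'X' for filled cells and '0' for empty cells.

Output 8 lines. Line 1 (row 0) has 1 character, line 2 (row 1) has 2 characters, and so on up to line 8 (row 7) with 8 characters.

r0=0: X
r1=1: XX
r2=10: X0X
r3=11: XXXX
r4=100: X000X
r5=101: XX00XX
r6=110: X0X0X0X
r7=111: XXXXXXXX

Answer: X
XX
X0X
XXXX
X000X
XX00XX
X0X0X0X
XXXXXXXX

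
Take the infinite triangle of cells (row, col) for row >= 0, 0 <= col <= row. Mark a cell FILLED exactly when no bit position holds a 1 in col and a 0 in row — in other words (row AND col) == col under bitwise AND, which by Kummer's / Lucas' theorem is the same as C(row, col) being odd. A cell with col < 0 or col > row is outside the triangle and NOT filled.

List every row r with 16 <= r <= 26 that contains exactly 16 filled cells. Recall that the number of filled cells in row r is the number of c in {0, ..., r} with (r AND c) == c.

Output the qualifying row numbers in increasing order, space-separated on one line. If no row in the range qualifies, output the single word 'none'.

Row r has 2^popcount(r) filled cells, so we need popcount(r) = log2(16) = 4.
Scan r = 16..26 and keep those with exactly 4 one-bits:
r=16=10000 popcount=1 -> skip
r=17=10001 popcount=2 -> skip
r=18=10010 popcount=2 -> skip
r=19=10011 popcount=3 -> skip
r=20=10100 popcount=2 -> skip
r=21=10101 popcount=3 -> skip
r=22=10110 popcount=3 -> skip
r=23=10111 popcount=4 -> KEEP
r=24=11000 popcount=2 -> skip
r=25=11001 popcount=3 -> skip
r=26=11010 popcount=3 -> skip
Kept rows: 23

Answer: 23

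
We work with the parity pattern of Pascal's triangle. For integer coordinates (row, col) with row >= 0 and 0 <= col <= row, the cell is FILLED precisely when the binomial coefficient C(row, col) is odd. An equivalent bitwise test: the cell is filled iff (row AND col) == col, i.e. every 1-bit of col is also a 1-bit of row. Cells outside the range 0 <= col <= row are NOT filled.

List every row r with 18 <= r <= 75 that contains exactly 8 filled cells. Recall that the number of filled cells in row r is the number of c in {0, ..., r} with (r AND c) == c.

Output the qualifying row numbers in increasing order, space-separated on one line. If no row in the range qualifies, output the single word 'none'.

Row r has 2^popcount(r) filled cells, so we need popcount(r) = log2(8) = 3.
Scan r = 18..75 and keep those with exactly 3 one-bits:
r=18=10010 popcount=2 -> skip
r=19=10011 popcount=3 -> KEEP
r=20=10100 popcount=2 -> skip
r=21=10101 popcount=3 -> KEEP
r=22=10110 popcount=3 -> KEEP
r=23=10111 popcount=4 -> skip
r=24=11000 popcount=2 -> skip
r=25=11001 popcount=3 -> KEEP
r=26=11010 popcount=3 -> KEEP
r=27=11011 popcount=4 -> skip
r=28=11100 popcount=3 -> KEEP
r=29=11101 popcount=4 -> skip
r=30=11110 popcount=4 -> skip
r=31=11111 popcount=5 -> skip
r=32=100000 popcount=1 -> skip
r=33=100001 popcount=2 -> skip
r=34=100010 popcount=2 -> skip
r=35=100011 popcount=3 -> KEEP
r=36=100100 popcount=2 -> skip
r=37=100101 popcount=3 -> KEEP
r=38=100110 popcount=3 -> KEEP
r=39=100111 popcount=4 -> skip
r=40=101000 popcount=2 -> skip
r=41=101001 popcount=3 -> KEEP
r=42=101010 popcount=3 -> KEEP
r=43=101011 popcount=4 -> skip
r=44=101100 popcount=3 -> KEEP
r=45=101101 popcount=4 -> skip
r=46=101110 popcount=4 -> skip
r=47=101111 popcount=5 -> skip
r=48=110000 popcount=2 -> skip
r=49=110001 popcount=3 -> KEEP
r=50=110010 popcount=3 -> KEEP
r=51=110011 popcount=4 -> skip
r=52=110100 popcount=3 -> KEEP
r=53=110101 popcount=4 -> skip
r=54=110110 popcount=4 -> skip
r=55=110111 popcount=5 -> skip
r=56=111000 popcount=3 -> KEEP
r=57=111001 popcount=4 -> skip
r=58=111010 popcount=4 -> skip
r=59=111011 popcount=5 -> skip
r=60=111100 popcount=4 -> skip
r=61=111101 popcount=5 -> skip
r=62=111110 popcount=5 -> skip
r=63=111111 popcount=6 -> skip
r=64=1000000 popcount=1 -> skip
r=65=1000001 popcount=2 -> skip
r=66=1000010 popcount=2 -> skip
r=67=1000011 popcount=3 -> KEEP
r=68=1000100 popcount=2 -> skip
r=69=1000101 popcount=3 -> KEEP
r=70=1000110 popcount=3 -> KEEP
r=71=1000111 popcount=4 -> skip
r=72=1001000 popcount=2 -> skip
r=73=1001001 popcount=3 -> KEEP
r=74=1001010 popcount=3 -> KEEP
r=75=1001011 popcount=4 -> skip
Kept rows: 19 21 22 25 26 28 35 37 38 41 42 44 49 50 52 56 67 69 70 73 74

Answer: 19 21 22 25 26 28 35 37 38 41 42 44 49 50 52 56 67 69 70 73 74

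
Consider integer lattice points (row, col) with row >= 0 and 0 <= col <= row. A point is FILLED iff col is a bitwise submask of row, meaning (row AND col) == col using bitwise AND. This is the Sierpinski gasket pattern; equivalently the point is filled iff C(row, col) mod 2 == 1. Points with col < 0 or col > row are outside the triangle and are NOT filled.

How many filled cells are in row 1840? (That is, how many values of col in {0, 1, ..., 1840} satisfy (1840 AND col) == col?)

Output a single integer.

1840 in binary = 11100110000
popcount(1840) = number of 1-bits in 11100110000 = 5
A col c satisfies (1840 AND c) == c iff every set bit of c is also set in 1840; each of the 5 set bits of 1840 can independently be on or off in c.
count = 2^5 = 32

Answer: 32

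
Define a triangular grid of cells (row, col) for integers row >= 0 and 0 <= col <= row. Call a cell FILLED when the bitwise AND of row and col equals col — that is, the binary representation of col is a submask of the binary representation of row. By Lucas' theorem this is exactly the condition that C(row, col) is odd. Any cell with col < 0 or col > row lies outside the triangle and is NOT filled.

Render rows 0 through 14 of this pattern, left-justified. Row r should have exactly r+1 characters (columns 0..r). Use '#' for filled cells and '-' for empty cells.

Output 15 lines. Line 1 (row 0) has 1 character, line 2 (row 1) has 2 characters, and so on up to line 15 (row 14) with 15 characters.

r0=0: #
r1=1: ##
r2=10: #-#
r3=11: ####
r4=100: #---#
r5=101: ##--##
r6=110: #-#-#-#
r7=111: ########
r8=1000: #-------#
r9=1001: ##------##
r10=1010: #-#-----#-#
r11=1011: ####----####
r12=1100: #---#---#---#
r13=1101: ##--##--##--##
r14=1110: #-#-#-#-#-#-#-#

Answer: #
##
#-#
####
#---#
##--##
#-#-#-#
########
#-------#
##------##
#-#-----#-#
####----####
#---#---#---#
##--##--##--##
#-#-#-#-#-#-#-#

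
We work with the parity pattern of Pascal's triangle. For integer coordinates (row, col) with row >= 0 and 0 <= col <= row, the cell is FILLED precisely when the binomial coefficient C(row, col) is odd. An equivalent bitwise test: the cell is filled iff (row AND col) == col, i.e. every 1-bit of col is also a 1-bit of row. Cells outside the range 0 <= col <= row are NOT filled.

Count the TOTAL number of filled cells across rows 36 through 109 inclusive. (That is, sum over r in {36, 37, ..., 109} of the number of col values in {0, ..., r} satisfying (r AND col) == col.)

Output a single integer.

r36=100100 pc2: +4 =4
r37=100101 pc3: +8 =12
r38=100110 pc3: +8 =20
r39=100111 pc4: +16 =36
r40=101000 pc2: +4 =40
r41=101001 pc3: +8 =48
r42=101010 pc3: +8 =56
r43=101011 pc4: +16 =72
r44=101100 pc3: +8 =80
r45=101101 pc4: +16 =96
r46=101110 pc4: +16 =112
r47=101111 pc5: +32 =144
r48=110000 pc2: +4 =148
r49=110001 pc3: +8 =156
r50=110010 pc3: +8 =164
r51=110011 pc4: +16 =180
r52=110100 pc3: +8 =188
r53=110101 pc4: +16 =204
r54=110110 pc4: +16 =220
r55=110111 pc5: +32 =252
r56=111000 pc3: +8 =260
r57=111001 pc4: +16 =276
r58=111010 pc4: +16 =292
r59=111011 pc5: +32 =324
r60=111100 pc4: +16 =340
r61=111101 pc5: +32 =372
r62=111110 pc5: +32 =404
r63=111111 pc6: +64 =468
r64=1000000 pc1: +2 =470
r65=1000001 pc2: +4 =474
r66=1000010 pc2: +4 =478
r67=1000011 pc3: +8 =486
r68=1000100 pc2: +4 =490
r69=1000101 pc3: +8 =498
r70=1000110 pc3: +8 =506
r71=1000111 pc4: +16 =522
r72=1001000 pc2: +4 =526
r73=1001001 pc3: +8 =534
r74=1001010 pc3: +8 =542
r75=1001011 pc4: +16 =558
r76=1001100 pc3: +8 =566
r77=1001101 pc4: +16 =582
r78=1001110 pc4: +16 =598
r79=1001111 pc5: +32 =630
r80=1010000 pc2: +4 =634
r81=1010001 pc3: +8 =642
r82=1010010 pc3: +8 =650
r83=1010011 pc4: +16 =666
r84=1010100 pc3: +8 =674
r85=1010101 pc4: +16 =690
r86=1010110 pc4: +16 =706
r87=1010111 pc5: +32 =738
r88=1011000 pc3: +8 =746
r89=1011001 pc4: +16 =762
r90=1011010 pc4: +16 =778
r91=1011011 pc5: +32 =810
r92=1011100 pc4: +16 =826
r93=1011101 pc5: +32 =858
r94=1011110 pc5: +32 =890
r95=1011111 pc6: +64 =954
r96=1100000 pc2: +4 =958
r97=1100001 pc3: +8 =966
r98=1100010 pc3: +8 =974
r99=1100011 pc4: +16 =990
r100=1100100 pc3: +8 =998
r101=1100101 pc4: +16 =1014
r102=1100110 pc4: +16 =1030
r103=1100111 pc5: +32 =1062
r104=1101000 pc3: +8 =1070
r105=1101001 pc4: +16 =1086
r106=1101010 pc4: +16 =1102
r107=1101011 pc5: +32 =1134
r108=1101100 pc4: +16 =1150
r109=1101101 pc5: +32 =1182

Answer: 1182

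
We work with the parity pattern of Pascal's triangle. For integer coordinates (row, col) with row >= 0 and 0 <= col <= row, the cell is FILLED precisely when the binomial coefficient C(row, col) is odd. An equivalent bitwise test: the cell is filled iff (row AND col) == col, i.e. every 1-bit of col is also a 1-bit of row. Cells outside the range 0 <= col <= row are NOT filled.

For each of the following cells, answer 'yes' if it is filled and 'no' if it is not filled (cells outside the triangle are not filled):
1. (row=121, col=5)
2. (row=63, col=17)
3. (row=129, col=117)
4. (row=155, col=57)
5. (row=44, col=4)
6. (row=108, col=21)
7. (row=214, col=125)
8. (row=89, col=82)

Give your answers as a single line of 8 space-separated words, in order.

Answer: no yes no no yes no no no

Derivation:
(121,5): row=0b1111001, col=0b101, row AND col = 0b1 = 1; 1 != 5 -> empty
(63,17): row=0b111111, col=0b10001, row AND col = 0b10001 = 17; 17 == 17 -> filled
(129,117): row=0b10000001, col=0b1110101, row AND col = 0b1 = 1; 1 != 117 -> empty
(155,57): row=0b10011011, col=0b111001, row AND col = 0b11001 = 25; 25 != 57 -> empty
(44,4): row=0b101100, col=0b100, row AND col = 0b100 = 4; 4 == 4 -> filled
(108,21): row=0b1101100, col=0b10101, row AND col = 0b100 = 4; 4 != 21 -> empty
(214,125): row=0b11010110, col=0b1111101, row AND col = 0b1010100 = 84; 84 != 125 -> empty
(89,82): row=0b1011001, col=0b1010010, row AND col = 0b1010000 = 80; 80 != 82 -> empty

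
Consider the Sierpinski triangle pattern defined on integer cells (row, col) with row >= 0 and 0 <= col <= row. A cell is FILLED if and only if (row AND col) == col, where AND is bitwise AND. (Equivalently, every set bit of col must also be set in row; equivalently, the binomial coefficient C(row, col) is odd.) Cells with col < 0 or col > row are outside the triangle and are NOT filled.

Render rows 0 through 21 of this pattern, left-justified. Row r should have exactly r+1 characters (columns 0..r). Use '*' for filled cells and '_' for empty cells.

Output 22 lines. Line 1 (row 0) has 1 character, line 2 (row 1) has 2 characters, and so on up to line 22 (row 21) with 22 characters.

Answer: *
**
*_*
****
*___*
**__**
*_*_*_*
********
*_______*
**______**
*_*_____*_*
****____****
*___*___*___*
**__**__**__**
*_*_*_*_*_*_*_*
****************
*_______________*
**______________**
*_*_____________*_*
****____________****
*___*___________*___*
**__**__________**__**

Derivation:
r0=0: *
r1=1: **
r2=10: *_*
r3=11: ****
r4=100: *___*
r5=101: **__**
r6=110: *_*_*_*
r7=111: ********
r8=1000: *_______*
r9=1001: **______**
r10=1010: *_*_____*_*
r11=1011: ****____****
r12=1100: *___*___*___*
r13=1101: **__**__**__**
r14=1110: *_*_*_*_*_*_*_*
r15=1111: ****************
r16=10000: *_______________*
r17=10001: **______________**
r18=10010: *_*_____________*_*
r19=10011: ****____________****
r20=10100: *___*___________*___*
r21=10101: **__**__________**__**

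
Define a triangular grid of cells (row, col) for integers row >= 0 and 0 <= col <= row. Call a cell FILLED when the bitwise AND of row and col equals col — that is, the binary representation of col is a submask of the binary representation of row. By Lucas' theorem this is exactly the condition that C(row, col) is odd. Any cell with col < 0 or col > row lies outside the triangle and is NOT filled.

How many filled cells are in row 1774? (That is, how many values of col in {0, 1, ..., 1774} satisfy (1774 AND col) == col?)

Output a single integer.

1774 in binary = 11011101110
popcount(1774) = number of 1-bits in 11011101110 = 8
A col c satisfies (1774 AND c) == c iff every set bit of c is also set in 1774; each of the 8 set bits of 1774 can independently be on or off in c.
count = 2^8 = 256

Answer: 256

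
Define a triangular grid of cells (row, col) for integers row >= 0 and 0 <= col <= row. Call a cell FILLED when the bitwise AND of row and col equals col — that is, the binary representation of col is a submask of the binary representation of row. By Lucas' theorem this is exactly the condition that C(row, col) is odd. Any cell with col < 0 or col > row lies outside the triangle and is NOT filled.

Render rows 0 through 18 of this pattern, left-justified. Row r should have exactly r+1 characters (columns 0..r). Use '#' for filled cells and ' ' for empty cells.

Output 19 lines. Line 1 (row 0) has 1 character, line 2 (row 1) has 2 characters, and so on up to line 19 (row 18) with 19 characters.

Answer: #
##
# #
####
#   #
##  ##
# # # #
########
#       #
##      ##
# #     # #
####    ####
#   #   #   #
##  ##  ##  ##
# # # # # # # #
################
#               #
##              ##
# #             # #

Derivation:
r0=0: #
r1=1: ##
r2=10: # #
r3=11: ####
r4=100: #   #
r5=101: ##  ##
r6=110: # # # #
r7=111: ########
r8=1000: #       #
r9=1001: ##      ##
r10=1010: # #     # #
r11=1011: ####    ####
r12=1100: #   #   #   #
r13=1101: ##  ##  ##  ##
r14=1110: # # # # # # # #
r15=1111: ################
r16=10000: #               #
r17=10001: ##              ##
r18=10010: # #             # #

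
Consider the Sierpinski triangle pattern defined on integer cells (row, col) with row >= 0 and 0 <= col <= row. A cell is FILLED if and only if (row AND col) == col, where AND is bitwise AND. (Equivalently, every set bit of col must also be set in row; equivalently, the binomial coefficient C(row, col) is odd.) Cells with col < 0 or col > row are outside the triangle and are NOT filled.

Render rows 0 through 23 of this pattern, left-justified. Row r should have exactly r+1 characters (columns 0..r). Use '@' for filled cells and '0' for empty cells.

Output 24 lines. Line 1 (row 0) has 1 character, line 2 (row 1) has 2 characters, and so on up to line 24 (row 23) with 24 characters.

Answer: @
@@
@0@
@@@@
@000@
@@00@@
@0@0@0@
@@@@@@@@
@0000000@
@@000000@@
@0@00000@0@
@@@@0000@@@@
@000@000@000@
@@00@@00@@00@@
@0@0@0@0@0@0@0@
@@@@@@@@@@@@@@@@
@000000000000000@
@@00000000000000@@
@0@0000000000000@0@
@@@@000000000000@@@@
@000@00000000000@000@
@@00@@0000000000@@00@@
@0@0@0@000000000@0@0@0@
@@@@@@@@00000000@@@@@@@@

Derivation:
r0=0: @
r1=1: @@
r2=10: @0@
r3=11: @@@@
r4=100: @000@
r5=101: @@00@@
r6=110: @0@0@0@
r7=111: @@@@@@@@
r8=1000: @0000000@
r9=1001: @@000000@@
r10=1010: @0@00000@0@
r11=1011: @@@@0000@@@@
r12=1100: @000@000@000@
r13=1101: @@00@@00@@00@@
r14=1110: @0@0@0@0@0@0@0@
r15=1111: @@@@@@@@@@@@@@@@
r16=10000: @000000000000000@
r17=10001: @@00000000000000@@
r18=10010: @0@0000000000000@0@
r19=10011: @@@@000000000000@@@@
r20=10100: @000@00000000000@000@
r21=10101: @@00@@0000000000@@00@@
r22=10110: @0@0@0@000000000@0@0@0@
r23=10111: @@@@@@@@00000000@@@@@@@@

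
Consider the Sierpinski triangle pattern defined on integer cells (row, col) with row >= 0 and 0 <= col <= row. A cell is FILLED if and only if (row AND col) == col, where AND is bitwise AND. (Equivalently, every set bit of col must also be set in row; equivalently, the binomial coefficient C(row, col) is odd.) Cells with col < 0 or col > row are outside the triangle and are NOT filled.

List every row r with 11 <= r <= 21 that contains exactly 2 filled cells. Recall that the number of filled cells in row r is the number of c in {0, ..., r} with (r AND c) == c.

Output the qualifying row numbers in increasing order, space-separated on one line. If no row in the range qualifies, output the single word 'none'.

Answer: 16

Derivation:
Row r has 2^popcount(r) filled cells, so we need popcount(r) = log2(2) = 1.
Scan r = 11..21 and keep those with exactly 1 one-bits:
r=11=1011 popcount=3 -> skip
r=12=1100 popcount=2 -> skip
r=13=1101 popcount=3 -> skip
r=14=1110 popcount=3 -> skip
r=15=1111 popcount=4 -> skip
r=16=10000 popcount=1 -> KEEP
r=17=10001 popcount=2 -> skip
r=18=10010 popcount=2 -> skip
r=19=10011 popcount=3 -> skip
r=20=10100 popcount=2 -> skip
r=21=10101 popcount=3 -> skip
Kept rows: 16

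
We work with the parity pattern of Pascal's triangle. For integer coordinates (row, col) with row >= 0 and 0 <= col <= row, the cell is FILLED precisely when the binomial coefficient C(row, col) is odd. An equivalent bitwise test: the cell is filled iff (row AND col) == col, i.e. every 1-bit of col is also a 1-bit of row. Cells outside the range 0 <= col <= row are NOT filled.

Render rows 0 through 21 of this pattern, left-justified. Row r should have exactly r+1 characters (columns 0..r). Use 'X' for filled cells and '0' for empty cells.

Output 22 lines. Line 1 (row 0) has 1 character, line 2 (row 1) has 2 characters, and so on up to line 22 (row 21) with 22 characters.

Answer: X
XX
X0X
XXXX
X000X
XX00XX
X0X0X0X
XXXXXXXX
X0000000X
XX000000XX
X0X00000X0X
XXXX0000XXXX
X000X000X000X
XX00XX00XX00XX
X0X0X0X0X0X0X0X
XXXXXXXXXXXXXXXX
X000000000000000X
XX00000000000000XX
X0X0000000000000X0X
XXXX000000000000XXXX
X000X00000000000X000X
XX00XX0000000000XX00XX

Derivation:
r0=0: X
r1=1: XX
r2=10: X0X
r3=11: XXXX
r4=100: X000X
r5=101: XX00XX
r6=110: X0X0X0X
r7=111: XXXXXXXX
r8=1000: X0000000X
r9=1001: XX000000XX
r10=1010: X0X00000X0X
r11=1011: XXXX0000XXXX
r12=1100: X000X000X000X
r13=1101: XX00XX00XX00XX
r14=1110: X0X0X0X0X0X0X0X
r15=1111: XXXXXXXXXXXXXXXX
r16=10000: X000000000000000X
r17=10001: XX00000000000000XX
r18=10010: X0X0000000000000X0X
r19=10011: XXXX000000000000XXXX
r20=10100: X000X00000000000X000X
r21=10101: XX00XX0000000000XX00XX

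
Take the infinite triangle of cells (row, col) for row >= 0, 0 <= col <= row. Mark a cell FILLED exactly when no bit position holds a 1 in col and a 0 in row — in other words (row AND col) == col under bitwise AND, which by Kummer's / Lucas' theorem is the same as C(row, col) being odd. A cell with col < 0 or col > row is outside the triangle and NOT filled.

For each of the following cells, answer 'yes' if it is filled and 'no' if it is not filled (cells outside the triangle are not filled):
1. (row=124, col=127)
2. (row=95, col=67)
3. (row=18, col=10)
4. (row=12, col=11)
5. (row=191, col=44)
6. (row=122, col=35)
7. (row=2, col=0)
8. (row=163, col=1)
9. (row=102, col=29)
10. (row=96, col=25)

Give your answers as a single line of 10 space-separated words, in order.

Answer: no yes no no yes no yes yes no no

Derivation:
(124,127): col outside [0, 124] -> not filled
(95,67): row=0b1011111, col=0b1000011, row AND col = 0b1000011 = 67; 67 == 67 -> filled
(18,10): row=0b10010, col=0b1010, row AND col = 0b10 = 2; 2 != 10 -> empty
(12,11): row=0b1100, col=0b1011, row AND col = 0b1000 = 8; 8 != 11 -> empty
(191,44): row=0b10111111, col=0b101100, row AND col = 0b101100 = 44; 44 == 44 -> filled
(122,35): row=0b1111010, col=0b100011, row AND col = 0b100010 = 34; 34 != 35 -> empty
(2,0): row=0b10, col=0b0, row AND col = 0b0 = 0; 0 == 0 -> filled
(163,1): row=0b10100011, col=0b1, row AND col = 0b1 = 1; 1 == 1 -> filled
(102,29): row=0b1100110, col=0b11101, row AND col = 0b100 = 4; 4 != 29 -> empty
(96,25): row=0b1100000, col=0b11001, row AND col = 0b0 = 0; 0 != 25 -> empty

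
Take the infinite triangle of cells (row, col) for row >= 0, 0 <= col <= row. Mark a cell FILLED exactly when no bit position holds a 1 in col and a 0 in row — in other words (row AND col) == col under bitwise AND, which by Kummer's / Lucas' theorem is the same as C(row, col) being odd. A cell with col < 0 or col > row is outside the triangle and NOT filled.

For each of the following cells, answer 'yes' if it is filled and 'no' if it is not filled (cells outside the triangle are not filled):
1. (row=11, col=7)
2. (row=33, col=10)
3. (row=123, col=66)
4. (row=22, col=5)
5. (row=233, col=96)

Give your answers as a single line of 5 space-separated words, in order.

Answer: no no yes no yes

Derivation:
(11,7): row=0b1011, col=0b111, row AND col = 0b11 = 3; 3 != 7 -> empty
(33,10): row=0b100001, col=0b1010, row AND col = 0b0 = 0; 0 != 10 -> empty
(123,66): row=0b1111011, col=0b1000010, row AND col = 0b1000010 = 66; 66 == 66 -> filled
(22,5): row=0b10110, col=0b101, row AND col = 0b100 = 4; 4 != 5 -> empty
(233,96): row=0b11101001, col=0b1100000, row AND col = 0b1100000 = 96; 96 == 96 -> filled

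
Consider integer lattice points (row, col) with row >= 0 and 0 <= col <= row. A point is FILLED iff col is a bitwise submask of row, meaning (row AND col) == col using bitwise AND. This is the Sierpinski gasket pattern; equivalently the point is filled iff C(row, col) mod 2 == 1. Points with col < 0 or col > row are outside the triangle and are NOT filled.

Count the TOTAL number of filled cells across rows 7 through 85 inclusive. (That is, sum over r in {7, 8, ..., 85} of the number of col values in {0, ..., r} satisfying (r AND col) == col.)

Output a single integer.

Answer: 932

Derivation:
r7=111 pc3: +8 =8
r8=1000 pc1: +2 =10
r9=1001 pc2: +4 =14
r10=1010 pc2: +4 =18
r11=1011 pc3: +8 =26
r12=1100 pc2: +4 =30
r13=1101 pc3: +8 =38
r14=1110 pc3: +8 =46
r15=1111 pc4: +16 =62
r16=10000 pc1: +2 =64
r17=10001 pc2: +4 =68
r18=10010 pc2: +4 =72
r19=10011 pc3: +8 =80
r20=10100 pc2: +4 =84
r21=10101 pc3: +8 =92
r22=10110 pc3: +8 =100
r23=10111 pc4: +16 =116
r24=11000 pc2: +4 =120
r25=11001 pc3: +8 =128
r26=11010 pc3: +8 =136
r27=11011 pc4: +16 =152
r28=11100 pc3: +8 =160
r29=11101 pc4: +16 =176
r30=11110 pc4: +16 =192
r31=11111 pc5: +32 =224
r32=100000 pc1: +2 =226
r33=100001 pc2: +4 =230
r34=100010 pc2: +4 =234
r35=100011 pc3: +8 =242
r36=100100 pc2: +4 =246
r37=100101 pc3: +8 =254
r38=100110 pc3: +8 =262
r39=100111 pc4: +16 =278
r40=101000 pc2: +4 =282
r41=101001 pc3: +8 =290
r42=101010 pc3: +8 =298
r43=101011 pc4: +16 =314
r44=101100 pc3: +8 =322
r45=101101 pc4: +16 =338
r46=101110 pc4: +16 =354
r47=101111 pc5: +32 =386
r48=110000 pc2: +4 =390
r49=110001 pc3: +8 =398
r50=110010 pc3: +8 =406
r51=110011 pc4: +16 =422
r52=110100 pc3: +8 =430
r53=110101 pc4: +16 =446
r54=110110 pc4: +16 =462
r55=110111 pc5: +32 =494
r56=111000 pc3: +8 =502
r57=111001 pc4: +16 =518
r58=111010 pc4: +16 =534
r59=111011 pc5: +32 =566
r60=111100 pc4: +16 =582
r61=111101 pc5: +32 =614
r62=111110 pc5: +32 =646
r63=111111 pc6: +64 =710
r64=1000000 pc1: +2 =712
r65=1000001 pc2: +4 =716
r66=1000010 pc2: +4 =720
r67=1000011 pc3: +8 =728
r68=1000100 pc2: +4 =732
r69=1000101 pc3: +8 =740
r70=1000110 pc3: +8 =748
r71=1000111 pc4: +16 =764
r72=1001000 pc2: +4 =768
r73=1001001 pc3: +8 =776
r74=1001010 pc3: +8 =784
r75=1001011 pc4: +16 =800
r76=1001100 pc3: +8 =808
r77=1001101 pc4: +16 =824
r78=1001110 pc4: +16 =840
r79=1001111 pc5: +32 =872
r80=1010000 pc2: +4 =876
r81=1010001 pc3: +8 =884
r82=1010010 pc3: +8 =892
r83=1010011 pc4: +16 =908
r84=1010100 pc3: +8 =916
r85=1010101 pc4: +16 =932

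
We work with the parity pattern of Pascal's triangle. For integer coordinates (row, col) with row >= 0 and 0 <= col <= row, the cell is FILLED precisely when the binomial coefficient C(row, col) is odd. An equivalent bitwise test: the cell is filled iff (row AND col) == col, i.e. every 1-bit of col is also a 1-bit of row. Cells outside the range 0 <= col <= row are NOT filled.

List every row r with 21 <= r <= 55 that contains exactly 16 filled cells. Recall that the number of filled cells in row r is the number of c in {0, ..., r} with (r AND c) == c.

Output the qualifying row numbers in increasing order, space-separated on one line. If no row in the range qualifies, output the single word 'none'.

Row r has 2^popcount(r) filled cells, so we need popcount(r) = log2(16) = 4.
Scan r = 21..55 and keep those with exactly 4 one-bits:
r=21=10101 popcount=3 -> skip
r=22=10110 popcount=3 -> skip
r=23=10111 popcount=4 -> KEEP
r=24=11000 popcount=2 -> skip
r=25=11001 popcount=3 -> skip
r=26=11010 popcount=3 -> skip
r=27=11011 popcount=4 -> KEEP
r=28=11100 popcount=3 -> skip
r=29=11101 popcount=4 -> KEEP
r=30=11110 popcount=4 -> KEEP
r=31=11111 popcount=5 -> skip
r=32=100000 popcount=1 -> skip
r=33=100001 popcount=2 -> skip
r=34=100010 popcount=2 -> skip
r=35=100011 popcount=3 -> skip
r=36=100100 popcount=2 -> skip
r=37=100101 popcount=3 -> skip
r=38=100110 popcount=3 -> skip
r=39=100111 popcount=4 -> KEEP
r=40=101000 popcount=2 -> skip
r=41=101001 popcount=3 -> skip
r=42=101010 popcount=3 -> skip
r=43=101011 popcount=4 -> KEEP
r=44=101100 popcount=3 -> skip
r=45=101101 popcount=4 -> KEEP
r=46=101110 popcount=4 -> KEEP
r=47=101111 popcount=5 -> skip
r=48=110000 popcount=2 -> skip
r=49=110001 popcount=3 -> skip
r=50=110010 popcount=3 -> skip
r=51=110011 popcount=4 -> KEEP
r=52=110100 popcount=3 -> skip
r=53=110101 popcount=4 -> KEEP
r=54=110110 popcount=4 -> KEEP
r=55=110111 popcount=5 -> skip
Kept rows: 23 27 29 30 39 43 45 46 51 53 54

Answer: 23 27 29 30 39 43 45 46 51 53 54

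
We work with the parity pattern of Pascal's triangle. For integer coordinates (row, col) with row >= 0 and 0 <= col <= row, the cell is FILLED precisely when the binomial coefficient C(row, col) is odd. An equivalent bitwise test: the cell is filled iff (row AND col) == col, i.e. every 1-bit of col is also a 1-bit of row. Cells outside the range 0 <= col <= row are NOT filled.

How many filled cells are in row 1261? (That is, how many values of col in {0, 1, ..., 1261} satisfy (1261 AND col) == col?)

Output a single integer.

Answer: 128

Derivation:
1261 in binary = 10011101101
popcount(1261) = number of 1-bits in 10011101101 = 7
A col c satisfies (1261 AND c) == c iff every set bit of c is also set in 1261; each of the 7 set bits of 1261 can independently be on or off in c.
count = 2^7 = 128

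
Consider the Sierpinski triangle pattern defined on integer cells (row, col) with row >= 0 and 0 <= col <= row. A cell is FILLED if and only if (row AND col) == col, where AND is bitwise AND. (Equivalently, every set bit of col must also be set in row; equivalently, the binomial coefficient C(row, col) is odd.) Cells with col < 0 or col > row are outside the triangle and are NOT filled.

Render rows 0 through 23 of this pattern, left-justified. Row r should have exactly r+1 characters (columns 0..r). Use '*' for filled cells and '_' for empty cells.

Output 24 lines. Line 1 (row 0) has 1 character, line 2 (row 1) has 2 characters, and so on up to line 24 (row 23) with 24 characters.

r0=0: *
r1=1: **
r2=10: *_*
r3=11: ****
r4=100: *___*
r5=101: **__**
r6=110: *_*_*_*
r7=111: ********
r8=1000: *_______*
r9=1001: **______**
r10=1010: *_*_____*_*
r11=1011: ****____****
r12=1100: *___*___*___*
r13=1101: **__**__**__**
r14=1110: *_*_*_*_*_*_*_*
r15=1111: ****************
r16=10000: *_______________*
r17=10001: **______________**
r18=10010: *_*_____________*_*
r19=10011: ****____________****
r20=10100: *___*___________*___*
r21=10101: **__**__________**__**
r22=10110: *_*_*_*_________*_*_*_*
r23=10111: ********________********

Answer: *
**
*_*
****
*___*
**__**
*_*_*_*
********
*_______*
**______**
*_*_____*_*
****____****
*___*___*___*
**__**__**__**
*_*_*_*_*_*_*_*
****************
*_______________*
**______________**
*_*_____________*_*
****____________****
*___*___________*___*
**__**__________**__**
*_*_*_*_________*_*_*_*
********________********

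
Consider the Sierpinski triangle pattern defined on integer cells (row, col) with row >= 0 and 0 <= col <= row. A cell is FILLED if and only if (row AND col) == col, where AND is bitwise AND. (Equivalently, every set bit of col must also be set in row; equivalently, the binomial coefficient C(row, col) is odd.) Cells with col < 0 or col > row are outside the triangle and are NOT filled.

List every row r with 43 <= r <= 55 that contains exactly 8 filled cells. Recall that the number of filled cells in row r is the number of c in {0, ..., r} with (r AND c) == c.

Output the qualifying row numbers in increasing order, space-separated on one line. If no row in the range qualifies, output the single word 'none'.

Row r has 2^popcount(r) filled cells, so we need popcount(r) = log2(8) = 3.
Scan r = 43..55 and keep those with exactly 3 one-bits:
r=43=101011 popcount=4 -> skip
r=44=101100 popcount=3 -> KEEP
r=45=101101 popcount=4 -> skip
r=46=101110 popcount=4 -> skip
r=47=101111 popcount=5 -> skip
r=48=110000 popcount=2 -> skip
r=49=110001 popcount=3 -> KEEP
r=50=110010 popcount=3 -> KEEP
r=51=110011 popcount=4 -> skip
r=52=110100 popcount=3 -> KEEP
r=53=110101 popcount=4 -> skip
r=54=110110 popcount=4 -> skip
r=55=110111 popcount=5 -> skip
Kept rows: 44 49 50 52

Answer: 44 49 50 52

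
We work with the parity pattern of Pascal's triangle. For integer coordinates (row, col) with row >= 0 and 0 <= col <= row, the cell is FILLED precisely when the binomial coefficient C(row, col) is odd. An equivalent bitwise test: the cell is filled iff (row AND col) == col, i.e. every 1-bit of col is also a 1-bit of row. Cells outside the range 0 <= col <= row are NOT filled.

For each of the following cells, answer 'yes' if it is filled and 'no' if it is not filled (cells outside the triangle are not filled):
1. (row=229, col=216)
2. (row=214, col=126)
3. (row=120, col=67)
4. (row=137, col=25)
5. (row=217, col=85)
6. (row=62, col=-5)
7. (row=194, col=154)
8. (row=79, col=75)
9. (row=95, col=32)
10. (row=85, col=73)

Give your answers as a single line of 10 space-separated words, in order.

Answer: no no no no no no no yes no no

Derivation:
(229,216): row=0b11100101, col=0b11011000, row AND col = 0b11000000 = 192; 192 != 216 -> empty
(214,126): row=0b11010110, col=0b1111110, row AND col = 0b1010110 = 86; 86 != 126 -> empty
(120,67): row=0b1111000, col=0b1000011, row AND col = 0b1000000 = 64; 64 != 67 -> empty
(137,25): row=0b10001001, col=0b11001, row AND col = 0b1001 = 9; 9 != 25 -> empty
(217,85): row=0b11011001, col=0b1010101, row AND col = 0b1010001 = 81; 81 != 85 -> empty
(62,-5): col outside [0, 62] -> not filled
(194,154): row=0b11000010, col=0b10011010, row AND col = 0b10000010 = 130; 130 != 154 -> empty
(79,75): row=0b1001111, col=0b1001011, row AND col = 0b1001011 = 75; 75 == 75 -> filled
(95,32): row=0b1011111, col=0b100000, row AND col = 0b0 = 0; 0 != 32 -> empty
(85,73): row=0b1010101, col=0b1001001, row AND col = 0b1000001 = 65; 65 != 73 -> empty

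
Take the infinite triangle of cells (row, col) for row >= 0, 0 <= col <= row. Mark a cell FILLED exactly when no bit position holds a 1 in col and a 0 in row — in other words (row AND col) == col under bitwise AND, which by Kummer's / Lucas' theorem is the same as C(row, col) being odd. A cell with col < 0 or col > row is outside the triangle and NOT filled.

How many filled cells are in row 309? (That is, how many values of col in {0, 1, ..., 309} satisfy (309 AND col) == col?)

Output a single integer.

309 in binary = 100110101
popcount(309) = number of 1-bits in 100110101 = 5
A col c satisfies (309 AND c) == c iff every set bit of c is also set in 309; each of the 5 set bits of 309 can independently be on or off in c.
count = 2^5 = 32

Answer: 32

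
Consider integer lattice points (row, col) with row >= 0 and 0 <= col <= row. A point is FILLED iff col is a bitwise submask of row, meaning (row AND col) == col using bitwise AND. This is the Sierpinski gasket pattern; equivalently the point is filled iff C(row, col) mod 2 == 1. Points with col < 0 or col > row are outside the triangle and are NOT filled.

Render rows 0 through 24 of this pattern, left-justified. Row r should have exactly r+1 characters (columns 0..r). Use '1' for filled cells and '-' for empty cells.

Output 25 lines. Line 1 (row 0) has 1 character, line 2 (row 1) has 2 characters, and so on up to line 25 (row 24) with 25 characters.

Answer: 1
11
1-1
1111
1---1
11--11
1-1-1-1
11111111
1-------1
11------11
1-1-----1-1
1111----1111
1---1---1---1
11--11--11--11
1-1-1-1-1-1-1-1
1111111111111111
1---------------1
11--------------11
1-1-------------1-1
1111------------1111
1---1-----------1---1
11--11----------11--11
1-1-1-1---------1-1-1-1
11111111--------11111111
1-------1-------1-------1

Derivation:
r0=0: 1
r1=1: 11
r2=10: 1-1
r3=11: 1111
r4=100: 1---1
r5=101: 11--11
r6=110: 1-1-1-1
r7=111: 11111111
r8=1000: 1-------1
r9=1001: 11------11
r10=1010: 1-1-----1-1
r11=1011: 1111----1111
r12=1100: 1---1---1---1
r13=1101: 11--11--11--11
r14=1110: 1-1-1-1-1-1-1-1
r15=1111: 1111111111111111
r16=10000: 1---------------1
r17=10001: 11--------------11
r18=10010: 1-1-------------1-1
r19=10011: 1111------------1111
r20=10100: 1---1-----------1---1
r21=10101: 11--11----------11--11
r22=10110: 1-1-1-1---------1-1-1-1
r23=10111: 11111111--------11111111
r24=11000: 1-------1-------1-------1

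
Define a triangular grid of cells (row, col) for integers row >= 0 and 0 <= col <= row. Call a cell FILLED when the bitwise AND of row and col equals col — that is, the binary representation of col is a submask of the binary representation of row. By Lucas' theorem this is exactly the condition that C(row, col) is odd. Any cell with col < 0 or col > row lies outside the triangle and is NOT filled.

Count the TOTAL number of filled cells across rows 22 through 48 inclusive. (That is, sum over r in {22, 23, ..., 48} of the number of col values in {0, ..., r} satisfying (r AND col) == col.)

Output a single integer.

r22=10110 pc3: +8 =8
r23=10111 pc4: +16 =24
r24=11000 pc2: +4 =28
r25=11001 pc3: +8 =36
r26=11010 pc3: +8 =44
r27=11011 pc4: +16 =60
r28=11100 pc3: +8 =68
r29=11101 pc4: +16 =84
r30=11110 pc4: +16 =100
r31=11111 pc5: +32 =132
r32=100000 pc1: +2 =134
r33=100001 pc2: +4 =138
r34=100010 pc2: +4 =142
r35=100011 pc3: +8 =150
r36=100100 pc2: +4 =154
r37=100101 pc3: +8 =162
r38=100110 pc3: +8 =170
r39=100111 pc4: +16 =186
r40=101000 pc2: +4 =190
r41=101001 pc3: +8 =198
r42=101010 pc3: +8 =206
r43=101011 pc4: +16 =222
r44=101100 pc3: +8 =230
r45=101101 pc4: +16 =246
r46=101110 pc4: +16 =262
r47=101111 pc5: +32 =294
r48=110000 pc2: +4 =298

Answer: 298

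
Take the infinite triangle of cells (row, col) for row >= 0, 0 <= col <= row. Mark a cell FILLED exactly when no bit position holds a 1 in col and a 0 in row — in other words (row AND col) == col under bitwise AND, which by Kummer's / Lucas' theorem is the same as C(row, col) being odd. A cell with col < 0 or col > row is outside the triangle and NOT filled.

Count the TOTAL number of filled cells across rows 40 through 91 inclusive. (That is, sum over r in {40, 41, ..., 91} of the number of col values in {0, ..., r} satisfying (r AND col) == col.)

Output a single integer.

r40=101000 pc2: +4 =4
r41=101001 pc3: +8 =12
r42=101010 pc3: +8 =20
r43=101011 pc4: +16 =36
r44=101100 pc3: +8 =44
r45=101101 pc4: +16 =60
r46=101110 pc4: +16 =76
r47=101111 pc5: +32 =108
r48=110000 pc2: +4 =112
r49=110001 pc3: +8 =120
r50=110010 pc3: +8 =128
r51=110011 pc4: +16 =144
r52=110100 pc3: +8 =152
r53=110101 pc4: +16 =168
r54=110110 pc4: +16 =184
r55=110111 pc5: +32 =216
r56=111000 pc3: +8 =224
r57=111001 pc4: +16 =240
r58=111010 pc4: +16 =256
r59=111011 pc5: +32 =288
r60=111100 pc4: +16 =304
r61=111101 pc5: +32 =336
r62=111110 pc5: +32 =368
r63=111111 pc6: +64 =432
r64=1000000 pc1: +2 =434
r65=1000001 pc2: +4 =438
r66=1000010 pc2: +4 =442
r67=1000011 pc3: +8 =450
r68=1000100 pc2: +4 =454
r69=1000101 pc3: +8 =462
r70=1000110 pc3: +8 =470
r71=1000111 pc4: +16 =486
r72=1001000 pc2: +4 =490
r73=1001001 pc3: +8 =498
r74=1001010 pc3: +8 =506
r75=1001011 pc4: +16 =522
r76=1001100 pc3: +8 =530
r77=1001101 pc4: +16 =546
r78=1001110 pc4: +16 =562
r79=1001111 pc5: +32 =594
r80=1010000 pc2: +4 =598
r81=1010001 pc3: +8 =606
r82=1010010 pc3: +8 =614
r83=1010011 pc4: +16 =630
r84=1010100 pc3: +8 =638
r85=1010101 pc4: +16 =654
r86=1010110 pc4: +16 =670
r87=1010111 pc5: +32 =702
r88=1011000 pc3: +8 =710
r89=1011001 pc4: +16 =726
r90=1011010 pc4: +16 =742
r91=1011011 pc5: +32 =774

Answer: 774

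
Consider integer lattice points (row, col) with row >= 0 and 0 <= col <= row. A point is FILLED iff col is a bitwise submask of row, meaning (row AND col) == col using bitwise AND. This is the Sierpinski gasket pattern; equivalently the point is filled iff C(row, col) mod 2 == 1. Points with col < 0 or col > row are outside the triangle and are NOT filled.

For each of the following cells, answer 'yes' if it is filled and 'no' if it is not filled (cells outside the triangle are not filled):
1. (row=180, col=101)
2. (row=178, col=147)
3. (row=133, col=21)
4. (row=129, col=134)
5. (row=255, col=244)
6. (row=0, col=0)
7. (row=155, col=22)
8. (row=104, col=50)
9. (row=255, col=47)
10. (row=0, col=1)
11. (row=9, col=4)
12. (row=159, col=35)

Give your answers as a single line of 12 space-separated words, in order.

(180,101): row=0b10110100, col=0b1100101, row AND col = 0b100100 = 36; 36 != 101 -> empty
(178,147): row=0b10110010, col=0b10010011, row AND col = 0b10010010 = 146; 146 != 147 -> empty
(133,21): row=0b10000101, col=0b10101, row AND col = 0b101 = 5; 5 != 21 -> empty
(129,134): col outside [0, 129] -> not filled
(255,244): row=0b11111111, col=0b11110100, row AND col = 0b11110100 = 244; 244 == 244 -> filled
(0,0): row=0b0, col=0b0, row AND col = 0b0 = 0; 0 == 0 -> filled
(155,22): row=0b10011011, col=0b10110, row AND col = 0b10010 = 18; 18 != 22 -> empty
(104,50): row=0b1101000, col=0b110010, row AND col = 0b100000 = 32; 32 != 50 -> empty
(255,47): row=0b11111111, col=0b101111, row AND col = 0b101111 = 47; 47 == 47 -> filled
(0,1): col outside [0, 0] -> not filled
(9,4): row=0b1001, col=0b100, row AND col = 0b0 = 0; 0 != 4 -> empty
(159,35): row=0b10011111, col=0b100011, row AND col = 0b11 = 3; 3 != 35 -> empty

Answer: no no no no yes yes no no yes no no no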